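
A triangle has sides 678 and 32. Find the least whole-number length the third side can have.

647

The third side must be strictly greater than |678 − 32| = 646.
The smallest integer above 646 is 647.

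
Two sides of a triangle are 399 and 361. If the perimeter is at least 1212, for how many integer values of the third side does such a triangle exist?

308

Triangle inequality: 38 < x < 760. Perimeter ≥ 1212 gives x ≥ 1212 − 399 − 361 = 452.
So 452 ≤ x < 760; integers 452 through 759: 308 values.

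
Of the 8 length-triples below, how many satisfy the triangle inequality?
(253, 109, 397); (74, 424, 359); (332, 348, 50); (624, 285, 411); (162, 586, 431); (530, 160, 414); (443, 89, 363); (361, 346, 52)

7

(109,253,397): 109+253 ≤ 397 → not valid
(74,359,424): 74+359 > 424 → valid
(50,332,348): 50+332 > 348 → valid
(285,411,624): 285+411 > 624 → valid
(162,431,586): 162+431 > 586 → valid
(160,414,530): 160+414 > 530 → valid
(89,363,443): 89+363 > 443 → valid
(52,346,361): 52+346 > 361 → valid
7 of the 8 triples form a triangle.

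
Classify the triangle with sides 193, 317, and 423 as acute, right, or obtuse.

obtuse

Compare the square of the longest side to the sum of squares of the other two: 193² + 317² = 137738 < 178929 = 423².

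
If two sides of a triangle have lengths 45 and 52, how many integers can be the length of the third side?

89

The third side lies in the open interval (7, 97).
Integers from 8 to 96 inclusive: 96 − 8 + 1 = 89.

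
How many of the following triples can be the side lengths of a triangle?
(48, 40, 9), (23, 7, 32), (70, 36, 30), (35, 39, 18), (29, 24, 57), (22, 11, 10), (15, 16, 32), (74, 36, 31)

(9,40,48): 9+40 > 48 → valid
(7,23,32): 7+23 ≤ 32 → not valid
(30,36,70): 30+36 ≤ 70 → not valid
(18,35,39): 18+35 > 39 → valid
(24,29,57): 24+29 ≤ 57 → not valid
(10,11,22): 10+11 ≤ 22 → not valid
(15,16,32): 15+16 ≤ 32 → not valid
(31,36,74): 31+36 ≤ 74 → not valid
2 of the 8 triples form a triangle.

2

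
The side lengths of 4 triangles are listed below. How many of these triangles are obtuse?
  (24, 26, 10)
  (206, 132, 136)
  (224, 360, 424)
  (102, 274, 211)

(24,26,10): 10²+24² = 676 = 26² → right
(206,132,136): 132²+136² = 35920 < 42436 = 206² → obtuse
(224,360,424): 224²+360² = 179776 = 424² → right
(102,274,211): 102²+211² = 54925 < 75076 = 274² → obtuse
2 of the 4 are obtuse.

2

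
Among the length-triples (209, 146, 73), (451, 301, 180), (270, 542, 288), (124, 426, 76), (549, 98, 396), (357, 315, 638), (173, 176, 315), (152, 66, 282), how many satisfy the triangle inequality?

(73,146,209): 73+146 > 209 → valid
(180,301,451): 180+301 > 451 → valid
(270,288,542): 270+288 > 542 → valid
(76,124,426): 76+124 ≤ 426 → not valid
(98,396,549): 98+396 ≤ 549 → not valid
(315,357,638): 315+357 > 638 → valid
(173,176,315): 173+176 > 315 → valid
(66,152,282): 66+152 ≤ 282 → not valid
5 of the 8 triples form a triangle.

5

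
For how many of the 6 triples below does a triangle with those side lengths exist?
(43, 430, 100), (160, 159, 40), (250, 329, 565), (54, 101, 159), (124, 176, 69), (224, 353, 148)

(43,100,430): 43+100 ≤ 430 → not valid
(40,159,160): 40+159 > 160 → valid
(250,329,565): 250+329 > 565 → valid
(54,101,159): 54+101 ≤ 159 → not valid
(69,124,176): 69+124 > 176 → valid
(148,224,353): 148+224 > 353 → valid
4 of the 6 triples form a triangle.

4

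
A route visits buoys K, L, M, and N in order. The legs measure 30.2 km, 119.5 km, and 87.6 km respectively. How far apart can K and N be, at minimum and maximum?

The maximum is all hops collinear in one direction: 30.2 + 119.5 + 87.6 = 237.3.
The longest hop is 119.5; the others sum to 117.8. Folding the others back against it leaves at least 119.5 − 117.8 = 1.7.

1.7 ≤ KN ≤ 237.3 km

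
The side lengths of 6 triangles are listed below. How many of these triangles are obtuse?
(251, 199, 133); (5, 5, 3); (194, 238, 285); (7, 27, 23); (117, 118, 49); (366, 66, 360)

(251,199,133): 133²+199² = 57290 < 63001 = 251² → obtuse
(5,5,3): 3²+5² = 34 > 25 = 5² → acute
(194,238,285): 194²+238² = 94280 > 81225 = 285² → acute
(7,27,23): 7²+23² = 578 < 729 = 27² → obtuse
(117,118,49): 49²+117² = 16090 > 13924 = 118² → acute
(366,66,360): 66²+360² = 133956 = 366² → right
2 of the 6 are obtuse.

2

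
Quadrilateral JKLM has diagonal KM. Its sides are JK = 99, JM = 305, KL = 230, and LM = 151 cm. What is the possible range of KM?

From triangle JKM: |99 − 305| < KM < 99 + 305, i.e. 206 < KM < 404.
From triangle LKM: 79 < KM < 381.
Both must hold, so KM lies in the intersection.

206 < KM < 381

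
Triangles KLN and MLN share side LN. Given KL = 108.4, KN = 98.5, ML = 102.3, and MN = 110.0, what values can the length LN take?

From triangle KLN: |108.4 − 98.5| < LN < 108.4 + 98.5, i.e. 9.9 < LN < 206.9.
From triangle MLN: 7.7 < LN < 212.3.
Both must hold, so LN lies in the intersection.

9.9 < LN < 206.9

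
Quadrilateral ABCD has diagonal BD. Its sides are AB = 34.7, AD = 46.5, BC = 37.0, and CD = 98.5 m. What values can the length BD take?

61.5 < BD < 81.2

From triangle ABD: |34.7 − 46.5| < BD < 34.7 + 46.5, i.e. 11.8 < BD < 81.2.
From triangle CBD: 61.5 < BD < 135.5.
Both must hold, so BD lies in the intersection.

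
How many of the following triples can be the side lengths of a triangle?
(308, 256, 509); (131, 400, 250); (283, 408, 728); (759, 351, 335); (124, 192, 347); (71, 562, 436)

(256,308,509): 256+308 > 509 → valid
(131,250,400): 131+250 ≤ 400 → not valid
(283,408,728): 283+408 ≤ 728 → not valid
(335,351,759): 335+351 ≤ 759 → not valid
(124,192,347): 124+192 ≤ 347 → not valid
(71,436,562): 71+436 ≤ 562 → not valid
1 of the 6 triples forms a triangle.

1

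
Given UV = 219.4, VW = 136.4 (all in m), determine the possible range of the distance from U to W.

83.0 ≤ UW ≤ 355.8 m

By the triangle inequality, |219.4 − 136.4| ≤ UW ≤ 219.4 + 136.4.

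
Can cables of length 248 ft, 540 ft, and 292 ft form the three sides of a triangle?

No

The two shorter sides sum to 540, exactly equal to the longest side 540.
That gives only a degenerate (flat) triangle — the inequality must be strict.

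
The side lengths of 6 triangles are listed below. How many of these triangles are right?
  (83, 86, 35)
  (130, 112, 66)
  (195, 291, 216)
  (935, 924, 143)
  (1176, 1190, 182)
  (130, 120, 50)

5

(83,86,35): 35²+83² = 8114 > 7396 = 86² → acute
(130,112,66): 66²+112² = 16900 = 130² → right
(195,291,216): 195²+216² = 84681 = 291² → right
(935,924,143): 143²+924² = 874225 = 935² → right
(1176,1190,182): 182²+1176² = 1416100 = 1190² → right
(130,120,50): 50²+120² = 16900 = 130² → right
5 of the 6 are right.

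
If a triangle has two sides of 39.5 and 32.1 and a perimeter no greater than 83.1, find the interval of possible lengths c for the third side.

Triangle inequality alone gives 7.4 < c < 71.6.
The perimeter condition gives c ≤ 83.1 − 39.5 − 32.1 = 11.5.
Intersecting the two: 7.4 < c ≤ 11.5.

7.4 < c ≤ 11.5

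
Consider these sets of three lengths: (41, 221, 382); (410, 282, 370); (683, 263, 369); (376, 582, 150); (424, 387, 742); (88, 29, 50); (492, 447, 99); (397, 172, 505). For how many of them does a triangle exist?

(41,221,382): 41+221 ≤ 382 → not valid
(282,370,410): 282+370 > 410 → valid
(263,369,683): 263+369 ≤ 683 → not valid
(150,376,582): 150+376 ≤ 582 → not valid
(387,424,742): 387+424 > 742 → valid
(29,50,88): 29+50 ≤ 88 → not valid
(99,447,492): 99+447 > 492 → valid
(172,397,505): 172+397 > 505 → valid
4 of the 8 triples form a triangle.

4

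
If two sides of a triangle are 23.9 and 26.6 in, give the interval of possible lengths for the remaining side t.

2.7 < t < 50.5 (in)

By the triangle inequality, t must be less than 23.9 + 26.6 = 50.5 and greater than |23.9 − 26.6| = 2.7.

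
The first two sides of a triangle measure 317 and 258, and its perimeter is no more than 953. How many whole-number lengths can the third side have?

319

Triangle inequality: 59 < x < 575. Perimeter ≤ 953 gives x ≤ 953 − 317 − 258 = 378.
So 59 < x ≤ 378; integers 60 through 378: 319 values.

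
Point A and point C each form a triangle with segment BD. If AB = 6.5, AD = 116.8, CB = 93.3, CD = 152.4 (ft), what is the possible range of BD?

110.3 < BD < 123.3

From triangle ABD: |6.5 − 116.8| < BD < 6.5 + 116.8, i.e. 110.3 < BD < 123.3.
From triangle CBD: 59.1 < BD < 245.7.
Both must hold, so BD lies in the intersection.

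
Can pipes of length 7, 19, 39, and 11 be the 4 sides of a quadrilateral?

For a quadrilateral, each side must be shorter than the sum of the others.
Here the longest side is 39, but the remaining 3 sides sum to only 37.

No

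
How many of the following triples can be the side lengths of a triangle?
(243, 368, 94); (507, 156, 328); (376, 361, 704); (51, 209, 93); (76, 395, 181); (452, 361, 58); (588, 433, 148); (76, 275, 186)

(94,243,368): 94+243 ≤ 368 → not valid
(156,328,507): 156+328 ≤ 507 → not valid
(361,376,704): 361+376 > 704 → valid
(51,93,209): 51+93 ≤ 209 → not valid
(76,181,395): 76+181 ≤ 395 → not valid
(58,361,452): 58+361 ≤ 452 → not valid
(148,433,588): 148+433 ≤ 588 → not valid
(76,186,275): 76+186 ≤ 275 → not valid
1 of the 8 triples forms a triangle.

1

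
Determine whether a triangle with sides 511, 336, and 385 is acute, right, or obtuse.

right

Compare the square of the longest side to the sum of squares of the other two: 336² + 385² = 261121 = 511².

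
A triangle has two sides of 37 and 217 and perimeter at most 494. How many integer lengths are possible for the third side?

60

Triangle inequality: 180 < x < 254. Perimeter ≤ 494 gives x ≤ 494 − 37 − 217 = 240.
So 180 < x ≤ 240; integers 181 through 240: 60 values.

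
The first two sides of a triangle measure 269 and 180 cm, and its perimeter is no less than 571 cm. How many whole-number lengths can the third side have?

327

Triangle inequality: 89 < x < 449. Perimeter ≥ 571 gives x ≥ 571 − 269 − 180 = 122.
So 122 ≤ x < 449; integers 122 through 448: 327 values.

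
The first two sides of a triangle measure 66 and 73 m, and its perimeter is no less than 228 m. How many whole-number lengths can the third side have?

50

Triangle inequality: 7 < x < 139. Perimeter ≥ 228 gives x ≥ 228 − 66 − 73 = 89.
So 89 ≤ x < 139; integers 89 through 138: 50 values.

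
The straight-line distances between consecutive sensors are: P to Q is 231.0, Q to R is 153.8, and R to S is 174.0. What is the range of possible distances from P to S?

0 ≤ PS ≤ 558.8

The maximum is all hops collinear in one direction: 231.0 + 153.8 + 174.0 = 558.8.
The longest hop is 231.0; the others sum to 327.8. Since 231.0 ≤ 327.8, the path can fold back on itself completely, so the minimum distance is 0.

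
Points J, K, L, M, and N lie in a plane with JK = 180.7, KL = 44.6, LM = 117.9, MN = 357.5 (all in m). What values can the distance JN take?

14.3 ≤ JN ≤ 700.7 m

The maximum is all hops collinear in one direction: 180.7 + 44.6 + 117.9 + 357.5 = 700.7.
The longest hop is 357.5; the others sum to 343.2. Folding the others back against it leaves at least 357.5 − 343.2 = 14.3.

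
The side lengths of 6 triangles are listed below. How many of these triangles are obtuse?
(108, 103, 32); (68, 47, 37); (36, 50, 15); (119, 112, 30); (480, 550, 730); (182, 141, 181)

4

(108,103,32): 32²+103² = 11633 < 11664 = 108² → obtuse
(68,47,37): 37²+47² = 3578 < 4624 = 68² → obtuse
(36,50,15): 15²+36² = 1521 < 2500 = 50² → obtuse
(119,112,30): 30²+112² = 13444 < 14161 = 119² → obtuse
(480,550,730): 480²+550² = 532900 = 730² → right
(182,141,181): 141²+181² = 52642 > 33124 = 182² → acute
4 of the 6 are obtuse.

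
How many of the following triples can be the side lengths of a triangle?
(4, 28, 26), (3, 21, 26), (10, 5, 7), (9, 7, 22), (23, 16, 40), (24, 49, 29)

3

(4,26,28): 4+26 > 28 → valid
(3,21,26): 3+21 ≤ 26 → not valid
(5,7,10): 5+7 > 10 → valid
(7,9,22): 7+9 ≤ 22 → not valid
(16,23,40): 16+23 ≤ 40 → not valid
(24,29,49): 24+29 > 49 → valid
3 of the 6 triples form a triangle.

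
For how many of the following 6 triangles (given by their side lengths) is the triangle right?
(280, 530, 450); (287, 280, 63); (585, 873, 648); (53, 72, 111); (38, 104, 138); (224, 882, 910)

(280,530,450): 280²+450² = 280900 = 530² → right
(287,280,63): 63²+280² = 82369 = 287² → right
(585,873,648): 585²+648² = 762129 = 873² → right
(53,72,111): 53²+72² = 7993 < 12321 = 111² → obtuse
(38,104,138): 38²+104² = 12260 < 19044 = 138² → obtuse
(224,882,910): 224²+882² = 828100 = 910² → right
4 of the 6 are right.

4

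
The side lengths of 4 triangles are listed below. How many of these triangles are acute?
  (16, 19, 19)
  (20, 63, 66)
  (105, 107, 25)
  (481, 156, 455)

(16,19,19): 16²+19² = 617 > 361 = 19² → acute
(20,63,66): 20²+63² = 4369 > 4356 = 66² → acute
(105,107,25): 25²+105² = 11650 > 11449 = 107² → acute
(481,156,455): 156²+455² = 231361 = 481² → right
3 of the 4 are acute.

3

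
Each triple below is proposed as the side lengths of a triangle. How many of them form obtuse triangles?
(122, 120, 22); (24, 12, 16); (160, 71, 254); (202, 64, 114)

(122,120,22): 22²+120² = 14884 = 122² → right
(24,12,16): 12²+16² = 400 < 576 = 24² → obtuse
(160,71,254): 71+160 ≤ 254, not a triangle
(202,64,114): 64+114 ≤ 202, not a triangle
1 of the 4 is obtuse.

1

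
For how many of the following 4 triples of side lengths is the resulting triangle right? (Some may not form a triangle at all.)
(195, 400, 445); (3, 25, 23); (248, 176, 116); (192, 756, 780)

(195,400,445): 195²+400² = 198025 = 445² → right
(3,25,23): 3²+23² = 538 < 625 = 25² → obtuse
(248,176,116): 116²+176² = 44432 < 61504 = 248² → obtuse
(192,756,780): 192²+756² = 608400 = 780² → right
2 of the 4 are right.

2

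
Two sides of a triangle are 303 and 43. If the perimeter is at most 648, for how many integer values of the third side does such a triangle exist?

42

Triangle inequality: 260 < x < 346. Perimeter ≤ 648 gives x ≤ 648 − 303 − 43 = 302.
So 260 < x ≤ 302; integers 261 through 302: 42 values.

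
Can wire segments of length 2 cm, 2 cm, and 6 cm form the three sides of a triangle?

No

The longest side is 6, but the other two sum to only 4.
4 < 6, so the triangle inequality fails.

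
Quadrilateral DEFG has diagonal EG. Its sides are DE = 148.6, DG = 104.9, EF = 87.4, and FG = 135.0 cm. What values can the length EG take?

From triangle DEG: |148.6 − 104.9| < EG < 148.6 + 104.9, i.e. 43.7 < EG < 253.5.
From triangle FEG: 47.6 < EG < 222.4.
Both must hold, so EG lies in the intersection.

47.6 < EG < 222.4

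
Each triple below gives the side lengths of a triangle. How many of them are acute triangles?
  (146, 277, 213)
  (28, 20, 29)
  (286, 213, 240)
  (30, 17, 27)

(146,277,213): 146²+213² = 66685 < 76729 = 277² → obtuse
(28,20,29): 20²+28² = 1184 > 841 = 29² → acute
(286,213,240): 213²+240² = 102969 > 81796 = 286² → acute
(30,17,27): 17²+27² = 1018 > 900 = 30² → acute
3 of the 4 are acute.

3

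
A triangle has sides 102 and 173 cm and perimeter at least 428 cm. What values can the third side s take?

Triangle inequality alone gives 71 < s < 275.
The perimeter condition gives s ≥ 428 − 102 − 173 = 153.
Intersecting the two: 153 ≤ s < 275.

153 ≤ s < 275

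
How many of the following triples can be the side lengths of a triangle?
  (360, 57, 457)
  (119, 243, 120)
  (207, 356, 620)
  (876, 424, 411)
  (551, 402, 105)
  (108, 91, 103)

1

(57,360,457): 57+360 ≤ 457 → not valid
(119,120,243): 119+120 ≤ 243 → not valid
(207,356,620): 207+356 ≤ 620 → not valid
(411,424,876): 411+424 ≤ 876 → not valid
(105,402,551): 105+402 ≤ 551 → not valid
(91,103,108): 91+103 > 108 → valid
1 of the 6 triples forms a triangle.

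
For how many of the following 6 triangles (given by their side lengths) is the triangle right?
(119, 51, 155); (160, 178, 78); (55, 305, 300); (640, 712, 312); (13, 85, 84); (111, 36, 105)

(119,51,155): 51²+119² = 16762 < 24025 = 155² → obtuse
(160,178,78): 78²+160² = 31684 = 178² → right
(55,305,300): 55²+300² = 93025 = 305² → right
(640,712,312): 312²+640² = 506944 = 712² → right
(13,85,84): 13²+84² = 7225 = 85² → right
(111,36,105): 36²+105² = 12321 = 111² → right
5 of the 6 are right.

5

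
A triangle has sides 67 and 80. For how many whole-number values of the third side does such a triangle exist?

The third side lies in the open interval (13, 147).
Integers from 14 to 146 inclusive: 146 − 14 + 1 = 133.

133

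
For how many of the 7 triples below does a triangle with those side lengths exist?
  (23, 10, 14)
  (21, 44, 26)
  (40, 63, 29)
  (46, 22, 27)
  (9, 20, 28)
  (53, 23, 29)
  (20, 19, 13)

(10,14,23): 10+14 > 23 → valid
(21,26,44): 21+26 > 44 → valid
(29,40,63): 29+40 > 63 → valid
(22,27,46): 22+27 > 46 → valid
(9,20,28): 9+20 > 28 → valid
(23,29,53): 23+29 ≤ 53 → not valid
(13,19,20): 13+19 > 20 → valid
6 of the 7 triples form a triangle.

6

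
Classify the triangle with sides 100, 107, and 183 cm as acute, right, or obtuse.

obtuse

Compare the square of the longest side to the sum of squares of the other two: 100² + 107² = 21449 < 33489 = 183².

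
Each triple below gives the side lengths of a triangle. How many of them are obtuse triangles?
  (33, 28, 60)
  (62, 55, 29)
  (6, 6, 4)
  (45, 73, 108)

(33,28,60): 28²+33² = 1873 < 3600 = 60² → obtuse
(62,55,29): 29²+55² = 3866 > 3844 = 62² → acute
(6,6,4): 4²+6² = 52 > 36 = 6² → acute
(45,73,108): 45²+73² = 7354 < 11664 = 108² → obtuse
2 of the 4 are obtuse.

2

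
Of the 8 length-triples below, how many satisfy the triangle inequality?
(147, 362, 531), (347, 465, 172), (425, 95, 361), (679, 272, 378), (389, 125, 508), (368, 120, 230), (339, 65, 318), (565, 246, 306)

(147,362,531): 147+362 ≤ 531 → not valid
(172,347,465): 172+347 > 465 → valid
(95,361,425): 95+361 > 425 → valid
(272,378,679): 272+378 ≤ 679 → not valid
(125,389,508): 125+389 > 508 → valid
(120,230,368): 120+230 ≤ 368 → not valid
(65,318,339): 65+318 > 339 → valid
(246,306,565): 246+306 ≤ 565 → not valid
4 of the 8 triples form a triangle.

4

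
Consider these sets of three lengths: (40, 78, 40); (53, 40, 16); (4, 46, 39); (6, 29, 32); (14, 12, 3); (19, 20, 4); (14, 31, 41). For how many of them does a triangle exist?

(40,40,78): 40+40 > 78 → valid
(16,40,53): 16+40 > 53 → valid
(4,39,46): 4+39 ≤ 46 → not valid
(6,29,32): 6+29 > 32 → valid
(3,12,14): 3+12 > 14 → valid
(4,19,20): 4+19 > 20 → valid
(14,31,41): 14+31 > 41 → valid
6 of the 7 triples form a triangle.

6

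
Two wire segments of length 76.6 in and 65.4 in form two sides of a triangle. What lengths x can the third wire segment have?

11.2 < x < 142.0 (in)

By the triangle inequality, x must be less than 76.6 + 65.4 = 142.0 and greater than |76.6 − 65.4| = 11.2.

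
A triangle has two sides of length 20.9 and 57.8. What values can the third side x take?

By the triangle inequality, x must be less than 20.9 + 57.8 = 78.7 and greater than |20.9 − 57.8| = 36.9.

36.9 < x < 78.7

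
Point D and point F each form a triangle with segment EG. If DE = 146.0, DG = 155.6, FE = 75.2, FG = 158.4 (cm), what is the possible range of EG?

83.2 < EG < 233.6

From triangle DEG: |146.0 − 155.6| < EG < 146.0 + 155.6, i.e. 9.6 < EG < 301.6.
From triangle FEG: 83.2 < EG < 233.6.
Both must hold, so EG lies in the intersection.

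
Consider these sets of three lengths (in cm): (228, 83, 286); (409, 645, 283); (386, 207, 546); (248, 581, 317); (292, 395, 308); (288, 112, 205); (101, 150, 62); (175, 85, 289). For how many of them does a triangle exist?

(83,228,286): 83+228 > 286 → valid
(283,409,645): 283+409 > 645 → valid
(207,386,546): 207+386 > 546 → valid
(248,317,581): 248+317 ≤ 581 → not valid
(292,308,395): 292+308 > 395 → valid
(112,205,288): 112+205 > 288 → valid
(62,101,150): 62+101 > 150 → valid
(85,175,289): 85+175 ≤ 289 → not valid
6 of the 8 triples form a triangle.

6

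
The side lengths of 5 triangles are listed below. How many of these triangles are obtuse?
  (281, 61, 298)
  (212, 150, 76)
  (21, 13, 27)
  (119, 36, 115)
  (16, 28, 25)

3

(281,61,298): 61²+281² = 82682 < 88804 = 298² → obtuse
(212,150,76): 76²+150² = 28276 < 44944 = 212² → obtuse
(21,13,27): 13²+21² = 610 < 729 = 27² → obtuse
(119,36,115): 36²+115² = 14521 > 14161 = 119² → acute
(16,28,25): 16²+25² = 881 > 784 = 28² → acute
3 of the 5 are obtuse.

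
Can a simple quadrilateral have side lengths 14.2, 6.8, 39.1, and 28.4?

Yes

A quadrilateral exists iff every side is shorter than the sum of the others — equivalently, the longest side is less than the sum of the rest.
Longest side 39.1 < 49.4 (sum of the remaining 3), so yes.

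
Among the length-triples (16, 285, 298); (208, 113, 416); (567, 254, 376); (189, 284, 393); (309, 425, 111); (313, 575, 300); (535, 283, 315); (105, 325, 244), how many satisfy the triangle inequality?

(16,285,298): 16+285 > 298 → valid
(113,208,416): 113+208 ≤ 416 → not valid
(254,376,567): 254+376 > 567 → valid
(189,284,393): 189+284 > 393 → valid
(111,309,425): 111+309 ≤ 425 → not valid
(300,313,575): 300+313 > 575 → valid
(283,315,535): 283+315 > 535 → valid
(105,244,325): 105+244 > 325 → valid
6 of the 8 triples form a triangle.

6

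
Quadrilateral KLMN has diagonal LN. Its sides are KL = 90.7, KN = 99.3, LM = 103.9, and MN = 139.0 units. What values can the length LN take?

From triangle KLN: |90.7 − 99.3| < LN < 90.7 + 99.3, i.e. 8.6 < LN < 190.0.
From triangle MLN: 35.1 < LN < 242.9.
Both must hold, so LN lies in the intersection.

35.1 < LN < 190.0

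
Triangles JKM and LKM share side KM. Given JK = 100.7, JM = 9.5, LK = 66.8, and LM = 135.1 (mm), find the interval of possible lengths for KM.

From triangle JKM: |100.7 − 9.5| < KM < 100.7 + 9.5, i.e. 91.2 < KM < 110.2.
From triangle LKM: 68.3 < KM < 201.9.
Both must hold, so KM lies in the intersection.

91.2 < KM < 110.2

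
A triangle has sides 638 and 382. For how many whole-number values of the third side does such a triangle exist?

763

The third side lies in the open interval (256, 1020).
Integers from 257 to 1019 inclusive: 1019 − 257 + 1 = 763.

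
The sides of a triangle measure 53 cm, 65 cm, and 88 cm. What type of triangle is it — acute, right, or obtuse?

Compare the square of the longest side to the sum of squares of the other two: 53² + 65² = 7034 < 7744 = 88².

obtuse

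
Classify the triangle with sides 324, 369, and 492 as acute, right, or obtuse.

obtuse

Compare the square of the longest side to the sum of squares of the other two: 324² + 369² = 241137 < 242064 = 492².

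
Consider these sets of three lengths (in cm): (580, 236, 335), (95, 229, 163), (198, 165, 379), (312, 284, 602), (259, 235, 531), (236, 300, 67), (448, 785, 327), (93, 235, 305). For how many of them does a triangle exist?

(236,335,580): 236+335 ≤ 580 → not valid
(95,163,229): 95+163 > 229 → valid
(165,198,379): 165+198 ≤ 379 → not valid
(284,312,602): 284+312 ≤ 602 → not valid
(235,259,531): 235+259 ≤ 531 → not valid
(67,236,300): 67+236 > 300 → valid
(327,448,785): 327+448 ≤ 785 → not valid
(93,235,305): 93+235 > 305 → valid
3 of the 8 triples form a triangle.

3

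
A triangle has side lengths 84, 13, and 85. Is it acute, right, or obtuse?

Compare the square of the longest side to the sum of squares of the other two: 13² + 84² = 7225 = 85².

right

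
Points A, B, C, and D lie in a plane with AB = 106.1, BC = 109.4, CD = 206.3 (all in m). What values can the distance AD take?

The maximum is all hops collinear in one direction: 106.1 + 109.4 + 206.3 = 421.8.
The longest hop is 206.3; the others sum to 215.5. Since 206.3 ≤ 215.5, the path can fold back on itself completely, so the minimum distance is 0.

0 ≤ AD ≤ 421.8 m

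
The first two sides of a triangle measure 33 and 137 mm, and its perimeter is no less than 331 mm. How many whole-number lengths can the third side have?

Triangle inequality: 104 < x < 170. Perimeter ≥ 331 gives x ≥ 331 − 33 − 137 = 161.
So 161 ≤ x < 170; integers 161 through 169: 9 values.

9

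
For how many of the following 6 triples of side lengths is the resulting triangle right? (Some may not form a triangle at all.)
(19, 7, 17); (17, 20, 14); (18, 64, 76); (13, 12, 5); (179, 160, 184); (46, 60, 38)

1

(19,7,17): 7²+17² = 338 < 361 = 19² → obtuse
(17,20,14): 14²+17² = 485 > 400 = 20² → acute
(18,64,76): 18²+64² = 4420 < 5776 = 76² → obtuse
(13,12,5): 5²+12² = 169 = 13² → right
(179,160,184): 160²+179² = 57641 > 33856 = 184² → acute
(46,60,38): 38²+46² = 3560 < 3600 = 60² → obtuse
1 of the 6 is right.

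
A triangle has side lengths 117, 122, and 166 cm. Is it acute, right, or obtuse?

Compare the square of the longest side to the sum of squares of the other two: 117² + 122² = 28573 > 27556 = 166².

acute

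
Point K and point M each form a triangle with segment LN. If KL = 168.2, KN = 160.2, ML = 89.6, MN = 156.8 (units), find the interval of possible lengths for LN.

67.2 < LN < 246.4

From triangle KLN: |168.2 − 160.2| < LN < 168.2 + 160.2, i.e. 8.0 < LN < 328.4.
From triangle MLN: 67.2 < LN < 246.4.
Both must hold, so LN lies in the intersection.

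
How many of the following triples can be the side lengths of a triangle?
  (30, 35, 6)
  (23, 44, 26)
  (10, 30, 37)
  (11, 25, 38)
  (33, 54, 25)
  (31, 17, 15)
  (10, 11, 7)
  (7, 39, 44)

(6,30,35): 6+30 > 35 → valid
(23,26,44): 23+26 > 44 → valid
(10,30,37): 10+30 > 37 → valid
(11,25,38): 11+25 ≤ 38 → not valid
(25,33,54): 25+33 > 54 → valid
(15,17,31): 15+17 > 31 → valid
(7,10,11): 7+10 > 11 → valid
(7,39,44): 7+39 > 44 → valid
7 of the 8 triples form a triangle.

7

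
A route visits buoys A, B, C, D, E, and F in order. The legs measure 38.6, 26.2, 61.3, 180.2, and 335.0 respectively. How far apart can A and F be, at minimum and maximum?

The maximum is all hops collinear in one direction: 38.6 + 26.2 + 61.3 + 180.2 + 335.0 = 641.3.
The longest hop is 335.0; the others sum to 306.3. Folding the others back against it leaves at least 335.0 − 306.3 = 28.7.

28.7 ≤ AF ≤ 641.3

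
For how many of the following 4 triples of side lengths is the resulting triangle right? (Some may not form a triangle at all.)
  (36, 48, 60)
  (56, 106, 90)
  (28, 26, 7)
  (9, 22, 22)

(36,48,60): 36²+48² = 3600 = 60² → right
(56,106,90): 56²+90² = 11236 = 106² → right
(28,26,7): 7²+26² = 725 < 784 = 28² → obtuse
(9,22,22): 9²+22² = 565 > 484 = 22² → acute
2 of the 4 are right.

2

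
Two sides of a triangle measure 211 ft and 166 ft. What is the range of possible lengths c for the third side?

By the triangle inequality, c must be less than 211 + 166 = 377 and greater than |211 − 166| = 45.

45 < c < 377 (ft)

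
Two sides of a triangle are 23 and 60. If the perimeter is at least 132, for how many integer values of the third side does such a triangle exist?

34

Triangle inequality: 37 < x < 83. Perimeter ≥ 132 gives x ≥ 132 − 23 − 60 = 49.
So 49 ≤ x < 83; integers 49 through 82: 34 values.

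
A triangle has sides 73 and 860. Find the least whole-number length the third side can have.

788

The third side must be strictly greater than |73 − 860| = 787.
The smallest integer above 787 is 788.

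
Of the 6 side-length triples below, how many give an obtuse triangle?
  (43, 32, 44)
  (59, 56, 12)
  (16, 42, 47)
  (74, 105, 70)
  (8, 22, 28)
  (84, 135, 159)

(43,32,44): 32²+43² = 2873 > 1936 = 44² → acute
(59,56,12): 12²+56² = 3280 < 3481 = 59² → obtuse
(16,42,47): 16²+42² = 2020 < 2209 = 47² → obtuse
(74,105,70): 70²+74² = 10376 < 11025 = 105² → obtuse
(8,22,28): 8²+22² = 548 < 784 = 28² → obtuse
(84,135,159): 84²+135² = 25281 = 159² → right
4 of the 6 are obtuse.

4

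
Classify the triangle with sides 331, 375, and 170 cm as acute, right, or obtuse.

obtuse

Compare the square of the longest side to the sum of squares of the other two: 170² + 331² = 138461 < 140625 = 375².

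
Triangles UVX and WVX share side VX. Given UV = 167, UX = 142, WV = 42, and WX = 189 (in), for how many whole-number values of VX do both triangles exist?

From triangle UVX: 25 < VX < 309.
From triangle WVX: 147 < VX < 231.
Intersection: 147 < VX < 231, so integers 148 through 230: 83 values.

83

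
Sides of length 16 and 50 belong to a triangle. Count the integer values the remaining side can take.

The third side lies in the open interval (34, 66).
Integers from 35 to 65 inclusive: 65 − 35 + 1 = 31.

31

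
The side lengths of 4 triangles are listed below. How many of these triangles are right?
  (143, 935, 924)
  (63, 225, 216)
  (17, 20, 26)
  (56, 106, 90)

3

(143,935,924): 143²+924² = 874225 = 935² → right
(63,225,216): 63²+216² = 50625 = 225² → right
(17,20,26): 17²+20² = 689 > 676 = 26² → acute
(56,106,90): 56²+90² = 11236 = 106² → right
3 of the 4 are right.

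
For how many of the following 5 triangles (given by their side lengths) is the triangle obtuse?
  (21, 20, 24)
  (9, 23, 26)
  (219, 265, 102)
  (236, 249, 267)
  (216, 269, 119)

(21,20,24): 20²+21² = 841 > 576 = 24² → acute
(9,23,26): 9²+23² = 610 < 676 = 26² → obtuse
(219,265,102): 102²+219² = 58365 < 70225 = 265² → obtuse
(236,249,267): 236²+249² = 117697 > 71289 = 267² → acute
(216,269,119): 119²+216² = 60817 < 72361 = 269² → obtuse
3 of the 5 are obtuse.

3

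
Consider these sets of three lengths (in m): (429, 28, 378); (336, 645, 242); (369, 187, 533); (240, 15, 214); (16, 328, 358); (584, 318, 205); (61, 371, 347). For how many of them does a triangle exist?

2

(28,378,429): 28+378 ≤ 429 → not valid
(242,336,645): 242+336 ≤ 645 → not valid
(187,369,533): 187+369 > 533 → valid
(15,214,240): 15+214 ≤ 240 → not valid
(16,328,358): 16+328 ≤ 358 → not valid
(205,318,584): 205+318 ≤ 584 → not valid
(61,347,371): 61+347 > 371 → valid
2 of the 7 triples form a triangle.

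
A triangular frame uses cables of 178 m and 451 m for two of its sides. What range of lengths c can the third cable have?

273 < c < 629 (m)

By the triangle inequality, c must be less than 178 + 451 = 629 and greater than |178 − 451| = 273.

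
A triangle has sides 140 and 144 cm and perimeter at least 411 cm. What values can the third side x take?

127 ≤ x < 284

Triangle inequality alone gives 4 < x < 284.
The perimeter condition gives x ≥ 411 − 140 − 144 = 127.
Intersecting the two: 127 ≤ x < 284.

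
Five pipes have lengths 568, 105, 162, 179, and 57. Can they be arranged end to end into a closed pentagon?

No

For a pentagon, each side must be shorter than the sum of the others.
Here the longest side is 568, but the remaining 4 sides sum to only 503.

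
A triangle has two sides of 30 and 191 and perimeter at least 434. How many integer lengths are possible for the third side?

8

Triangle inequality: 161 < x < 221. Perimeter ≥ 434 gives x ≥ 434 − 30 − 191 = 213.
So 213 ≤ x < 221; integers 213 through 220: 8 values.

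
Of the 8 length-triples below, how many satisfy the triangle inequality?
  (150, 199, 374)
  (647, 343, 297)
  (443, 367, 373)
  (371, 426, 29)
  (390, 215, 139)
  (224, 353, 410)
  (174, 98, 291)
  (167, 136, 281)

(150,199,374): 150+199 ≤ 374 → not valid
(297,343,647): 297+343 ≤ 647 → not valid
(367,373,443): 367+373 > 443 → valid
(29,371,426): 29+371 ≤ 426 → not valid
(139,215,390): 139+215 ≤ 390 → not valid
(224,353,410): 224+353 > 410 → valid
(98,174,291): 98+174 ≤ 291 → not valid
(136,167,281): 136+167 > 281 → valid
3 of the 8 triples form a triangle.

3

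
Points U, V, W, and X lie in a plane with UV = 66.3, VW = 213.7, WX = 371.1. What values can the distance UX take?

The maximum is all hops collinear in one direction: 66.3 + 213.7 + 371.1 = 651.1.
The longest hop is 371.1; the others sum to 280.0. Folding the others back against it leaves at least 371.1 − 280.0 = 91.1.

91.1 ≤ UX ≤ 651.1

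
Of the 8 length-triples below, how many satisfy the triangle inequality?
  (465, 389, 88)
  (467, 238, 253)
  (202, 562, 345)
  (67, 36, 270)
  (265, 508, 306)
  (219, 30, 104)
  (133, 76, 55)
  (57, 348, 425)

3

(88,389,465): 88+389 > 465 → valid
(238,253,467): 238+253 > 467 → valid
(202,345,562): 202+345 ≤ 562 → not valid
(36,67,270): 36+67 ≤ 270 → not valid
(265,306,508): 265+306 > 508 → valid
(30,104,219): 30+104 ≤ 219 → not valid
(55,76,133): 55+76 ≤ 133 → not valid
(57,348,425): 57+348 ≤ 425 → not valid
3 of the 8 triples form a triangle.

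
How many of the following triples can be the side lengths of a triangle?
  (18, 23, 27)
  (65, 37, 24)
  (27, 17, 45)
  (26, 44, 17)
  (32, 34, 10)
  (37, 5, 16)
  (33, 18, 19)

3

(18,23,27): 18+23 > 27 → valid
(24,37,65): 24+37 ≤ 65 → not valid
(17,27,45): 17+27 ≤ 45 → not valid
(17,26,44): 17+26 ≤ 44 → not valid
(10,32,34): 10+32 > 34 → valid
(5,16,37): 5+16 ≤ 37 → not valid
(18,19,33): 18+19 > 33 → valid
3 of the 7 triples form a triangle.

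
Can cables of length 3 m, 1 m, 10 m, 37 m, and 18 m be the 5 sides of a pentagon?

For a pentagon, each side must be shorter than the sum of the others.
Here the longest side is 37, but the remaining 4 sides sum to only 32.

No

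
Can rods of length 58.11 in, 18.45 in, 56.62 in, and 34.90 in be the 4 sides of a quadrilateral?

Yes

A quadrilateral exists iff every side is shorter than the sum of the others — equivalently, the longest side is less than the sum of the rest.
Longest side 58.11 < 109.97 (sum of the remaining 3), so yes.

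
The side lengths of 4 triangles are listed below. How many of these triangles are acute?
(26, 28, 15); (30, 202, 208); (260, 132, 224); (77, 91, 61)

2

(26,28,15): 15²+26² = 901 > 784 = 28² → acute
(30,202,208): 30²+202² = 41704 < 43264 = 208² → obtuse
(260,132,224): 132²+224² = 67600 = 260² → right
(77,91,61): 61²+77² = 9650 > 8281 = 91² → acute
2 of the 4 are acute.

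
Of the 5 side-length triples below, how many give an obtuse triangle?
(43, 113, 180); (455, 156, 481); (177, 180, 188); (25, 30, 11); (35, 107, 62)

1

(43,113,180): 43+113 ≤ 180, not a triangle
(455,156,481): 156²+455² = 231361 = 481² → right
(177,180,188): 177²+180² = 63729 > 35344 = 188² → acute
(25,30,11): 11²+25² = 746 < 900 = 30² → obtuse
(35,107,62): 35+62 ≤ 107, not a triangle
1 of the 5 is obtuse.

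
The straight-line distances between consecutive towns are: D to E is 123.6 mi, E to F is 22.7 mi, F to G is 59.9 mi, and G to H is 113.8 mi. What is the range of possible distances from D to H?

The maximum is all hops collinear in one direction: 123.6 + 22.7 + 59.9 + 113.8 = 320.0.
The longest hop is 123.6; the others sum to 196.4. Since 123.6 ≤ 196.4, the path can fold back on itself completely, so the minimum distance is 0.

0 ≤ DH ≤ 320.0 mi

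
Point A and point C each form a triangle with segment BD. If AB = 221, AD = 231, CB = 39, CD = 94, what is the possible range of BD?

From triangle ABD: |221 − 231| < BD < 221 + 231, i.e. 10 < BD < 452.
From triangle CBD: 55 < BD < 133.
Both must hold, so BD lies in the intersection.

55 < BD < 133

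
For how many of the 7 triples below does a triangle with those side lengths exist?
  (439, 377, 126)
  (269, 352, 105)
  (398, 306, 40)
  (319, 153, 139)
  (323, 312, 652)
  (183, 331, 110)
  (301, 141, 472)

2

(126,377,439): 126+377 > 439 → valid
(105,269,352): 105+269 > 352 → valid
(40,306,398): 40+306 ≤ 398 → not valid
(139,153,319): 139+153 ≤ 319 → not valid
(312,323,652): 312+323 ≤ 652 → not valid
(110,183,331): 110+183 ≤ 331 → not valid
(141,301,472): 141+301 ≤ 472 → not valid
2 of the 7 triples form a triangle.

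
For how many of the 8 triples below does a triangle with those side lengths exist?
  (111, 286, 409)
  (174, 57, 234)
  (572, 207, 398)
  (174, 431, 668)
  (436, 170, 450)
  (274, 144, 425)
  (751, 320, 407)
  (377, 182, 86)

2

(111,286,409): 111+286 ≤ 409 → not valid
(57,174,234): 57+174 ≤ 234 → not valid
(207,398,572): 207+398 > 572 → valid
(174,431,668): 174+431 ≤ 668 → not valid
(170,436,450): 170+436 > 450 → valid
(144,274,425): 144+274 ≤ 425 → not valid
(320,407,751): 320+407 ≤ 751 → not valid
(86,182,377): 86+182 ≤ 377 → not valid
2 of the 8 triples form a triangle.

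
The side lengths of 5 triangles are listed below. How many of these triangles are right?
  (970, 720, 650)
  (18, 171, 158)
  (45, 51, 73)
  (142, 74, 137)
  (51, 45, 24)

(970,720,650): 650²+720² = 940900 = 970² → right
(18,171,158): 18²+158² = 25288 < 29241 = 171² → obtuse
(45,51,73): 45²+51² = 4626 < 5329 = 73² → obtuse
(142,74,137): 74²+137² = 24245 > 20164 = 142² → acute
(51,45,24): 24²+45² = 2601 = 51² → right
2 of the 5 are right.

2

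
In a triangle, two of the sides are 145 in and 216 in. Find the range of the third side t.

71 < t < 361

By the triangle inequality, t must be less than 145 + 216 = 361 and greater than |145 − 216| = 71.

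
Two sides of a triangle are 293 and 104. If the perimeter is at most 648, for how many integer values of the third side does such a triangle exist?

62

Triangle inequality: 189 < x < 397. Perimeter ≤ 648 gives x ≤ 648 − 293 − 104 = 251.
So 189 < x ≤ 251; integers 190 through 251: 62 values.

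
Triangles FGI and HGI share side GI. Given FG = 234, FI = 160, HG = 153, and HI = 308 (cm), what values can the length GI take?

155 < GI < 394

From triangle FGI: |234 − 160| < GI < 234 + 160, i.e. 74 < GI < 394.
From triangle HGI: 155 < GI < 461.
Both must hold, so GI lies in the intersection.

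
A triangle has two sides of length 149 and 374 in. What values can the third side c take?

By the triangle inequality, c must be less than 149 + 374 = 523 and greater than |149 − 374| = 225.

225 < c < 523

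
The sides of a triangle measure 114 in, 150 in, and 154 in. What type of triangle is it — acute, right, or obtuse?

Compare the square of the longest side to the sum of squares of the other two: 114² + 150² = 35496 > 23716 = 154².

acute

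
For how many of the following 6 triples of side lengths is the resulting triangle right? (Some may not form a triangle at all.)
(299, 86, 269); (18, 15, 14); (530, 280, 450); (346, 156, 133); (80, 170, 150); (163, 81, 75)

(299,86,269): 86²+269² = 79757 < 89401 = 299² → obtuse
(18,15,14): 14²+15² = 421 > 324 = 18² → acute
(530,280,450): 280²+450² = 280900 = 530² → right
(346,156,133): 133+156 ≤ 346, not a triangle
(80,170,150): 80²+150² = 28900 = 170² → right
(163,81,75): 75+81 ≤ 163, not a triangle
2 of the 6 are right.

2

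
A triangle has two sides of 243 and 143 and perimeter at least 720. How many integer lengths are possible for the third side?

Triangle inequality: 100 < x < 386. Perimeter ≥ 720 gives x ≥ 720 − 243 − 143 = 334.
So 334 ≤ x < 386; integers 334 through 385: 52 values.

52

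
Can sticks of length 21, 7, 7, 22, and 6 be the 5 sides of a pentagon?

A pentagon exists iff every side is shorter than the sum of the others — equivalently, the longest side is less than the sum of the rest.
Longest side 22 < 41 (sum of the remaining 4), so yes.

Yes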